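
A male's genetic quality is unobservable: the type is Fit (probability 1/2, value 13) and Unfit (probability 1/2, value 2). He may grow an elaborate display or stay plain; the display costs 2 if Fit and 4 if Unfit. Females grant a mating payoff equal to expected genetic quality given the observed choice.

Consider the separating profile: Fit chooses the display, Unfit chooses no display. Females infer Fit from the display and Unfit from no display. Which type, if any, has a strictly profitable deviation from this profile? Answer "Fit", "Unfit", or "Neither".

The display pays 13; no display pays 2.
Fit: assigned the display, nets 13 − 2 = 11; deviating to no display nets 2.
Unfit: assigned no display, nets 2; deviating to the display nets 13 − 4 = 9.
The Unfit type gains 7 by deviating.

Unfit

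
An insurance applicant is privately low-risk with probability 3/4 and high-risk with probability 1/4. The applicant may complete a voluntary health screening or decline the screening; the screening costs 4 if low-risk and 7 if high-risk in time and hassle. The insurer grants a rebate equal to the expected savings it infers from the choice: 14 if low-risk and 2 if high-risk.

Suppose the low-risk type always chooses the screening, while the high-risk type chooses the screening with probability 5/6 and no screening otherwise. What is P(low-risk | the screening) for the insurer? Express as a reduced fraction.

18/23

P(the screening) = (3/4)·1 + (1/4)·(5/6) = 23/24.
By Bayes' rule, P(low-risk | the screening) = (3/4) / (23/24) = 18/23.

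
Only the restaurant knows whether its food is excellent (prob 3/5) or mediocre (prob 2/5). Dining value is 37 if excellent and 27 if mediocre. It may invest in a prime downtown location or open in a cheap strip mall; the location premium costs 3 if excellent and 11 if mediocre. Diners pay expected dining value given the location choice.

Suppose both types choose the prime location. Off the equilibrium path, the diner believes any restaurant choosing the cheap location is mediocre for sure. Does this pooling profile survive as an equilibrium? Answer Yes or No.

On path, the diner holds the prior and pays 3/5·37 + 2/5·27 = 33. Off path (the cheap location), believing mediocre, it pays 27.
excellent: the prime location nets 33 − 3 = 30; the cheap location nets 27. excellent stays.
mediocre: the prime location nets 33 − 11 = 22; the cheap location nets 27. mediocre would deviate.
A type deviates, so pooling fails.

No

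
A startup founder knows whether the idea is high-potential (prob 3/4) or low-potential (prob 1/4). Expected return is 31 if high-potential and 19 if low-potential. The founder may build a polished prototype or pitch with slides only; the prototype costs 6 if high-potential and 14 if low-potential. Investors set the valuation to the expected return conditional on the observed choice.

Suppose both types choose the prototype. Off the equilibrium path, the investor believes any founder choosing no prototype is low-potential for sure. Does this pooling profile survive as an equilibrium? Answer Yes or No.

No

On path, the investor holds the prior and pays 3/4·31 + 1/4·19 = 28. Off path (no prototype), believing low-potential, it pays 19.
high-potential: the prototype nets 28 − 6 = 22; no prototype nets 19. high-potential stays.
low-potential: the prototype nets 28 − 14 = 14; no prototype nets 19. low-potential would deviate.
A type deviates, so pooling fails.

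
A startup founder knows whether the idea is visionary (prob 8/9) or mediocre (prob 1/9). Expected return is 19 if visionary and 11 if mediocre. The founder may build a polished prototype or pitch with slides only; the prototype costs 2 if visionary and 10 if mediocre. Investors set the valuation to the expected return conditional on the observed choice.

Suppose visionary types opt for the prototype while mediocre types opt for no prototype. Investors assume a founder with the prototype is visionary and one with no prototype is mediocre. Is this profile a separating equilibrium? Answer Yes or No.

Under these beliefs, the prototype earns valuation 19 and no prototype earns valuation 11.
visionary: the prototype nets 19 − 2 = 17; no prototype nets 11. visionary prefers the prototype.
mediocre: the prototype nets 19 − 10 = 9; no prototype nets 11. mediocre prefers no prototype.
Neither type deviates, so the separating profile is an equilibrium.

Yes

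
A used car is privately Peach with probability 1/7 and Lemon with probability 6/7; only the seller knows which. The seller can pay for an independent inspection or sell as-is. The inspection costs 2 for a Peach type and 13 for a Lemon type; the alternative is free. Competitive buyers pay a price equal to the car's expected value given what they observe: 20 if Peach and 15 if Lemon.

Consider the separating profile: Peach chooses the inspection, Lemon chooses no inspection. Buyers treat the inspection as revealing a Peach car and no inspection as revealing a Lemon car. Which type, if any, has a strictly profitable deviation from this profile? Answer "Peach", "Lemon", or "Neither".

The inspection pays 20; no inspection pays 15.
Peach: assigned the inspection, nets 20 − 2 = 18; deviating to no inspection nets 15.
Lemon: assigned no inspection, nets 15; deviating to the inspection nets 20 − 13 = 7.
Both types strictly prefer their assigned action; no profitable deviation.

Neither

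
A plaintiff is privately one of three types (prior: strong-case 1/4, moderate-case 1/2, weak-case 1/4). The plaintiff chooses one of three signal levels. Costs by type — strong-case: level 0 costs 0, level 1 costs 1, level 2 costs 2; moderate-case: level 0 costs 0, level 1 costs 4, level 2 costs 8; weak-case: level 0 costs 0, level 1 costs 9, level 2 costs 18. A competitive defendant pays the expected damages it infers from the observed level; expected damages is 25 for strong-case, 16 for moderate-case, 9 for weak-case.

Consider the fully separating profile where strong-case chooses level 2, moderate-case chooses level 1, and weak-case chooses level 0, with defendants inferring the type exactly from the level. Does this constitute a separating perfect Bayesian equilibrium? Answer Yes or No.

Separating settlements: level 2 → 25, level 1 → 16, level 0 → 9.
strong-case (assigned level 2): level 0: 9 − 0 = 9; level 1: 16 − 1 = 15; level 2: 25 − 2 = 23. strong-case stays.
moderate-case (assigned level 1): level 0: 9 − 0 = 9; level 1: 16 − 4 = 12; level 2: 25 − 8 = 17. moderate-case prefers level 2.
weak-case (assigned level 0): level 0: 9 − 0 = 9; level 1: 16 − 9 = 7; level 2: 25 − 18 = 7. weak-case stays.
At least one type deviates; the separating profile fails.

No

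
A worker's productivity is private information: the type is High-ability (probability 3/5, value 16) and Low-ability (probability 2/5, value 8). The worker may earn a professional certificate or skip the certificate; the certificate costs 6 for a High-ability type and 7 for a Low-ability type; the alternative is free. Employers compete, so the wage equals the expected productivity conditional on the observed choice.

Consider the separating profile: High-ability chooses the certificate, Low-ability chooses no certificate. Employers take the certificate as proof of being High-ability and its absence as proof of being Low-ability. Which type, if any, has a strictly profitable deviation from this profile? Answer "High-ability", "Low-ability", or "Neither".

Low-ability

The certificate pays 16; no certificate pays 8.
High-ability: assigned the certificate, nets 16 − 6 = 10; deviating to no certificate nets 8.
Low-ability: assigned no certificate, nets 8; deviating to the certificate nets 16 − 7 = 9.
The Low-ability type gains 1 by deviating.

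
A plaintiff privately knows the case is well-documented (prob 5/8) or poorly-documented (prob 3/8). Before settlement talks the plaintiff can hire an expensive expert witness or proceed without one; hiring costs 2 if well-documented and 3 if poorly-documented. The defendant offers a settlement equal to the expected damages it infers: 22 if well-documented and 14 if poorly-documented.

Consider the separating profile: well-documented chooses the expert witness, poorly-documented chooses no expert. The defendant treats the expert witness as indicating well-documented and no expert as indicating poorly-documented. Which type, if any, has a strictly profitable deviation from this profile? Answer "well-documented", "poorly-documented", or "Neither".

poorly-documented

The expert witness pays 22; no expert pays 14.
well-documented: assigned the expert witness, nets 22 − 2 = 20; deviating to no expert nets 14.
poorly-documented: assigned no expert, nets 14; deviating to the expert witness nets 22 − 3 = 19.
The poorly-documented type gains 5 by deviating.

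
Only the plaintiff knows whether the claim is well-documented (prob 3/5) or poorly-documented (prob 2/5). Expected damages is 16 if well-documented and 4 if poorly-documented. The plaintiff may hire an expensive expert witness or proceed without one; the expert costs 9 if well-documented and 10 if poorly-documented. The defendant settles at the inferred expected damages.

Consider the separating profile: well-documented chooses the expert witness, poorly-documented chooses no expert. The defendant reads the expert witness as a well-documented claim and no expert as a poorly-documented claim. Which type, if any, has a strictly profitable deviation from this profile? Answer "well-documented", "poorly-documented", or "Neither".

poorly-documented

The expert witness pays 16; no expert pays 4.
well-documented: assigned the expert witness, nets 16 − 9 = 7; deviating to no expert nets 4.
poorly-documented: assigned no expert, nets 4; deviating to the expert witness nets 16 − 10 = 6.
The poorly-documented type gains 2 by deviating.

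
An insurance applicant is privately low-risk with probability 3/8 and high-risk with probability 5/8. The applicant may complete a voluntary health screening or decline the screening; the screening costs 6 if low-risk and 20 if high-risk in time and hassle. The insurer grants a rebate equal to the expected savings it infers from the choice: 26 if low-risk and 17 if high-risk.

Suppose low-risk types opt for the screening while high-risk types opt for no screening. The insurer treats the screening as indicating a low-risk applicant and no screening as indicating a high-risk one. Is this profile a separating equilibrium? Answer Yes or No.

Under these beliefs, the screening earns rebate 26 and no screening earns rebate 17.
low-risk: the screening nets 26 − 6 = 20; no screening nets 17. low-risk prefers the screening.
high-risk: the screening nets 26 − 20 = 6; no screening nets 17. high-risk prefers no screening.
Neither type deviates, so the separating profile is an equilibrium.

Yes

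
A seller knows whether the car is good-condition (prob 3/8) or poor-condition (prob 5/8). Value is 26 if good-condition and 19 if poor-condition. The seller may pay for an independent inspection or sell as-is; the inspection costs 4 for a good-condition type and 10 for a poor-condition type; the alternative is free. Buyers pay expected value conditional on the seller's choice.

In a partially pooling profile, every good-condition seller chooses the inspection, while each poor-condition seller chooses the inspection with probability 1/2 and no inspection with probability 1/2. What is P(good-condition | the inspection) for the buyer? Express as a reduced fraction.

P(the inspection) = (3/8)·1 + (5/8)·(1/2) = 11/16.
By Bayes' rule, P(good-condition | the inspection) = (3/8) / (11/16) = 6/11.

6/11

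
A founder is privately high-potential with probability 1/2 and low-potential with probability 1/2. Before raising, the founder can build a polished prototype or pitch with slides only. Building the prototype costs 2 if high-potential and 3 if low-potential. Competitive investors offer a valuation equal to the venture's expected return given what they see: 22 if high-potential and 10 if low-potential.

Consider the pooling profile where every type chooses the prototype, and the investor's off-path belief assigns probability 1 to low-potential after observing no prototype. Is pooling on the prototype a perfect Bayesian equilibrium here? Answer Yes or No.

On path, the investor holds the prior and pays 1/2·22 + 1/2·10 = 16. Off path (no prototype), believing low-potential, it pays 10.
high-potential: the prototype nets 16 − 2 = 14; no prototype nets 10. high-potential stays.
low-potential: the prototype nets 16 − 3 = 13; no prototype nets 10. low-potential stays.
No type deviates, so pooling is sustained.

Yes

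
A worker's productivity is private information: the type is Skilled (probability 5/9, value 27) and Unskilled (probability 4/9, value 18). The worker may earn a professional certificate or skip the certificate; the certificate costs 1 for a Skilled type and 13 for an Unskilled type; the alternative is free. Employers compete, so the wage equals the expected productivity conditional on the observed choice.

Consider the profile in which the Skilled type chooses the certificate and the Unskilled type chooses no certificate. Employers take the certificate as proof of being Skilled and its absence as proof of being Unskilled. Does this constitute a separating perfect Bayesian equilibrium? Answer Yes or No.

Under these beliefs, the certificate earns wage 27 and no certificate earns wage 18.
Skilled: the certificate nets 27 − 1 = 26; no certificate nets 18. Skilled prefers the certificate.
Unskilled: the certificate nets 27 − 13 = 14; no certificate nets 18. Unskilled prefers no certificate.
Neither type deviates, so the separating profile is an equilibrium.

Yes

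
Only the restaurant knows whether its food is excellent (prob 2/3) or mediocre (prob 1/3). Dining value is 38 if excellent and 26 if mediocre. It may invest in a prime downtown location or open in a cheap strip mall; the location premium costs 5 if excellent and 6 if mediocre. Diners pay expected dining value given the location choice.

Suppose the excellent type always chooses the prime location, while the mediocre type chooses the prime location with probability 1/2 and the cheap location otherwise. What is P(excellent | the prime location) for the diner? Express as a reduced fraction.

4/5

P(the prime location) = (2/3)·1 + (1/3)·(1/2) = 5/6.
By Bayes' rule, P(excellent | the prime location) = (2/3) / (5/6) = 4/5.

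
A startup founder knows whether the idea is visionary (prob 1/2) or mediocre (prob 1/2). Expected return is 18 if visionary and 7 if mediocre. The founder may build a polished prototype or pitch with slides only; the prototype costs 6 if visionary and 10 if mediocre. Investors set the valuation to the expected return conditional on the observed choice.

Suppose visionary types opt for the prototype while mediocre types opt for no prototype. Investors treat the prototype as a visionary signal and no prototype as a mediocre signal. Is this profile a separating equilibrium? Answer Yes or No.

No

Under these beliefs, the prototype earns valuation 18 and no prototype earns valuation 7.
visionary: the prototype nets 18 − 6 = 12; no prototype nets 7. visionary prefers the prototype.
mediocre: the prototype nets 18 − 10 = 8; no prototype nets 7. mediocre would deviate to the prototype.
mediocre has a profitable deviation, so the profile is not an equilibrium.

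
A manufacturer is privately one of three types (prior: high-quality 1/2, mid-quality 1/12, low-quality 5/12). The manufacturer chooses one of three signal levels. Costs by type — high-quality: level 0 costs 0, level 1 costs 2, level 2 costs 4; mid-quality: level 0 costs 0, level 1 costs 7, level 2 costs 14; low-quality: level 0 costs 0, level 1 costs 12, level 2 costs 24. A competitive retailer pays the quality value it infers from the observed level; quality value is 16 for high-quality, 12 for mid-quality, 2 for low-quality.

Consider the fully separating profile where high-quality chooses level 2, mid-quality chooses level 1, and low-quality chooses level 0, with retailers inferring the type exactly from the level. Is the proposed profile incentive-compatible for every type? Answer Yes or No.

Yes

Separating prices: level 2 → 16, level 1 → 12, level 0 → 2.
high-quality (assigned level 2): level 0: 2 − 0 = 2; level 1: 12 − 2 = 10; level 2: 16 − 4 = 12. high-quality stays.
mid-quality (assigned level 1): level 0: 2 − 0 = 2; level 1: 12 − 7 = 5; level 2: 16 − 14 = 2. mid-quality stays.
low-quality (assigned level 0): level 0: 2 − 0 = 2; level 1: 12 − 12 = 0; level 2: 16 − 24 = -8. low-quality stays.
Every type prefers its assigned level; separation holds.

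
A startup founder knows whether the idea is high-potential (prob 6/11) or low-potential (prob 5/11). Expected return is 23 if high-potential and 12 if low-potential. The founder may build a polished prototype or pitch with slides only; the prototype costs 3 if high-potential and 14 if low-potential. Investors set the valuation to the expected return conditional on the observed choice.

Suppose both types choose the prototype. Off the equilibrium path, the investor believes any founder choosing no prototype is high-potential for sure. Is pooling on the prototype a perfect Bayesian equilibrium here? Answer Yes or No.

On path, the investor holds the prior and pays 6/11·23 + 5/11·12 = 18. Off path (no prototype), believing high-potential, it pays 23.
high-potential: the prototype nets 18 − 3 = 15; no prototype nets 23. high-potential would deviate.
low-potential: the prototype nets 18 − 14 = 4; no prototype nets 23. low-potential would deviate.
A type deviates, so pooling fails.

No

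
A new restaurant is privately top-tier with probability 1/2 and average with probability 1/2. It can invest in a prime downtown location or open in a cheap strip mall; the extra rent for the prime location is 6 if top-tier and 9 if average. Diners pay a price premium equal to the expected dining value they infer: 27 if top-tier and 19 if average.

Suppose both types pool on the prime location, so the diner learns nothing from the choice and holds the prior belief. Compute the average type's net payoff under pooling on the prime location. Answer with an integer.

14

Pooled price premium = 1/2·27 + 1/2·19 = 23.
average pays cost 9 for the prime location, so net payoff = 23 − 9 = 14.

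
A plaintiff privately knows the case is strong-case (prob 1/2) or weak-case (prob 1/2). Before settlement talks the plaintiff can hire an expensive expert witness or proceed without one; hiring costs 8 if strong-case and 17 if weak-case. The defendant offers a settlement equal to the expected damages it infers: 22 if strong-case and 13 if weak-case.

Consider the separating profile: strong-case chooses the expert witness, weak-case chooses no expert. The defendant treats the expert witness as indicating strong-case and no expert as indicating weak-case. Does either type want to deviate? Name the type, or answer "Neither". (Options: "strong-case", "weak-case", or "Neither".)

The expert witness pays 22; no expert pays 13.
strong-case: assigned the expert witness, nets 22 − 8 = 14; deviating to no expert nets 13.
weak-case: assigned no expert, nets 13; deviating to the expert witness nets 22 − 17 = 5.
Both types strictly prefer their assigned action; no profitable deviation.

Neither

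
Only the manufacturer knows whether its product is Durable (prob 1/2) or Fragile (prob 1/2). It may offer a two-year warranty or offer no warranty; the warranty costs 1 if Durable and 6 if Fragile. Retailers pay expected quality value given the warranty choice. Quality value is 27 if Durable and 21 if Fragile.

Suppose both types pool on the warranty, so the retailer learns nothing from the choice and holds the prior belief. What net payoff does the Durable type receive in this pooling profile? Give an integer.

23

Pooled price = 1/2·27 + 1/2·21 = 24.
Durable pays cost 1 for the warranty, so net payoff = 24 − 1 = 23.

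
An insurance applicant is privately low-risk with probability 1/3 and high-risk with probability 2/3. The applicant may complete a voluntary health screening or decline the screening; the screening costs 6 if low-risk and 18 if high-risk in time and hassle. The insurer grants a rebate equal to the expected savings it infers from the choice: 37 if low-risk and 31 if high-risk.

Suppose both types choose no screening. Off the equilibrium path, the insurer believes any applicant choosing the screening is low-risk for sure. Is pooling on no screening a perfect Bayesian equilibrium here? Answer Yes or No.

On path, the insurer holds the prior and pays 1/3·37 + 2/3·31 = 33. Off path (the screening), believing low-risk, it pays 37.
low-risk: no screening nets 33; the screening nets 37 − 6 = 31. low-risk stays.
high-risk: no screening nets 33; the screening nets 37 − 18 = 19. high-risk stays.
No type deviates, so pooling is sustained.

Yes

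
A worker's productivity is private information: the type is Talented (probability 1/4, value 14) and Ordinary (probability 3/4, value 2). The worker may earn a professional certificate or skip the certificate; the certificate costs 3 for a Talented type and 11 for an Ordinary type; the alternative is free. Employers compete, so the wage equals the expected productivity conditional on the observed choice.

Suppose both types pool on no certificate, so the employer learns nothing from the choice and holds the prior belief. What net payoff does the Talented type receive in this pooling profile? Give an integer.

Pooled wage = 1/4·14 + 3/4·2 = 5.
Talented pays no cost for no certificate, so net payoff = 5.

5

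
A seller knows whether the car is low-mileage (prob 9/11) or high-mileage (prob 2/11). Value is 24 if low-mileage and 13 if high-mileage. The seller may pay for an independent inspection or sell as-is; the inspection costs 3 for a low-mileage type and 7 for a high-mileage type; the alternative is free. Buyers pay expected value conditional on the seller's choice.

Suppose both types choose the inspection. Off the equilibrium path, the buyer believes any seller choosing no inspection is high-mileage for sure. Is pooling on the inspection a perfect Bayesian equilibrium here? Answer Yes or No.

On path, the buyer holds the prior and pays 9/11·24 + 2/11·13 = 22. Off path (no inspection), believing high-mileage, it pays 13.
low-mileage: the inspection nets 22 − 3 = 19; no inspection nets 13. low-mileage stays.
high-mileage: the inspection nets 22 − 7 = 15; no inspection nets 13. high-mileage stays.
No type deviates, so pooling is sustained.

Yes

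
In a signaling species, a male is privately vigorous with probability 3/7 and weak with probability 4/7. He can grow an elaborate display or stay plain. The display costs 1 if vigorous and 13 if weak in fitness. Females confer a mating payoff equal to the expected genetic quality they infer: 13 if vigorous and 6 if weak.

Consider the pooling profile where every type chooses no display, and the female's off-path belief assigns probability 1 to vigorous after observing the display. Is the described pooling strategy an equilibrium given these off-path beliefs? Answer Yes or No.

No

On path, the female holds the prior and pays 3/7·13 + 4/7·6 = 9. Off path (the display), believing vigorous, it pays 13.
vigorous: no display nets 9; the display nets 13 − 1 = 12. vigorous would deviate.
weak: no display nets 9; the display nets 13 − 13 = 0. weak stays.
A type deviates, so pooling fails.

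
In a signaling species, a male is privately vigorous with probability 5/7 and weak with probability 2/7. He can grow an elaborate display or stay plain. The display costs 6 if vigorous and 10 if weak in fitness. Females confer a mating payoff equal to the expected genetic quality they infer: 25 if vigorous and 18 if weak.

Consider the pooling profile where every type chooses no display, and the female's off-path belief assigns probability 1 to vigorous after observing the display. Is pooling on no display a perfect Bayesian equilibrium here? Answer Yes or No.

On path, the female holds the prior and pays 5/7·25 + 2/7·18 = 23. Off path (the display), believing vigorous, it pays 25.
vigorous: no display nets 23; the display nets 25 − 6 = 19. vigorous stays.
weak: no display nets 23; the display nets 25 − 10 = 15. weak stays.
No type deviates, so pooling is sustained.

Yes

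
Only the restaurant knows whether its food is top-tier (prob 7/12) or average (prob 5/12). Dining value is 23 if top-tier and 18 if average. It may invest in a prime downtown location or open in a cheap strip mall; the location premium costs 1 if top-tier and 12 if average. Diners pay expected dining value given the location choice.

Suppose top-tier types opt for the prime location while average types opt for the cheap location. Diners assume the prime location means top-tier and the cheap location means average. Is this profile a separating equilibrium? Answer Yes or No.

Under these beliefs, the prime location earns price premium 23 and the cheap location earns price premium 18.
top-tier: the prime location nets 23 − 1 = 22; the cheap location nets 18. top-tier prefers the prime location.
average: the prime location nets 23 − 12 = 11; the cheap location nets 18. average prefers the cheap location.
Neither type deviates, so the separating profile is an equilibrium.

Yes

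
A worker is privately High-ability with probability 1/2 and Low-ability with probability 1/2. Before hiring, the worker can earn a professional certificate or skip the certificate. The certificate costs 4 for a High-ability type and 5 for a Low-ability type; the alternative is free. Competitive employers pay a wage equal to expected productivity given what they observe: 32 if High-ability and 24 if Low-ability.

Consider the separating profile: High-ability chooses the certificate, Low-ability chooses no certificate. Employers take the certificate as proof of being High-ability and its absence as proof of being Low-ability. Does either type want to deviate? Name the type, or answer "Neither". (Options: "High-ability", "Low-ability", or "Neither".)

The certificate pays 32; no certificate pays 24.
High-ability: assigned the certificate, nets 32 − 4 = 28; deviating to no certificate nets 24.
Low-ability: assigned no certificate, nets 24; deviating to the certificate nets 32 − 5 = 27.
The Low-ability type gains 3 by deviating.

Low-ability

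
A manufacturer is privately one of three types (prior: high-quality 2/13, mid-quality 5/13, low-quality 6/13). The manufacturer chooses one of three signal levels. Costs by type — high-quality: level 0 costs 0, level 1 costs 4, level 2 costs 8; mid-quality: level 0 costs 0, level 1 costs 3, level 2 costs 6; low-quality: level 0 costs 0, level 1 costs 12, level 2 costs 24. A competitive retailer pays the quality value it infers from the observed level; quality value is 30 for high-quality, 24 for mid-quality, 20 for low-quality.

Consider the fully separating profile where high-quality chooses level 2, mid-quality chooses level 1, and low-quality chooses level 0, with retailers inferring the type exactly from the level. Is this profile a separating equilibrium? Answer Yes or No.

No

Separating prices: level 2 → 30, level 1 → 24, level 0 → 20.
high-quality (assigned level 2): level 0: 20 − 0 = 20; level 1: 24 − 4 = 20; level 2: 30 − 8 = 22. high-quality stays.
mid-quality (assigned level 1): level 0: 20 − 0 = 20; level 1: 24 − 3 = 21; level 2: 30 − 6 = 24. mid-quality prefers level 2.
low-quality (assigned level 0): level 0: 20 − 0 = 20; level 1: 24 − 12 = 12; level 2: 30 − 24 = 6. low-quality stays.
At least one type deviates; the separating profile fails.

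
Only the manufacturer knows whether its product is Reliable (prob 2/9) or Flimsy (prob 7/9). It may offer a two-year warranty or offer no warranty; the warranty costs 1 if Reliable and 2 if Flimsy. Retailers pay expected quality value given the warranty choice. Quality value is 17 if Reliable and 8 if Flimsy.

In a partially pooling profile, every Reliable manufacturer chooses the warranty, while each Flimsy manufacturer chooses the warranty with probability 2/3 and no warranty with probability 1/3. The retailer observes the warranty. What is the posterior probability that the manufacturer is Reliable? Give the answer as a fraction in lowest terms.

P(the warranty) = (2/9)·1 + (7/9)·(2/3) = 20/27.
By Bayes' rule, P(Reliable | the warranty) = (2/9) / (20/27) = 3/10.

3/10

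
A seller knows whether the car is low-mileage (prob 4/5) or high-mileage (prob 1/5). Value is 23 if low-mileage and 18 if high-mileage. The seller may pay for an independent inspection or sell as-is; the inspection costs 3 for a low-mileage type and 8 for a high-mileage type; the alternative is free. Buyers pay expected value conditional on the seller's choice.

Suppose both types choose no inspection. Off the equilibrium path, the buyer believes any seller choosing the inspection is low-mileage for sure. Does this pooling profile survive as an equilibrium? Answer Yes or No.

Yes

On path, the buyer holds the prior and pays 4/5·23 + 1/5·18 = 22. Off path (the inspection), believing low-mileage, it pays 23.
low-mileage: no inspection nets 22; the inspection nets 23 − 3 = 20. low-mileage stays.
high-mileage: no inspection nets 22; the inspection nets 23 − 8 = 15. high-mileage stays.
No type deviates, so pooling is sustained.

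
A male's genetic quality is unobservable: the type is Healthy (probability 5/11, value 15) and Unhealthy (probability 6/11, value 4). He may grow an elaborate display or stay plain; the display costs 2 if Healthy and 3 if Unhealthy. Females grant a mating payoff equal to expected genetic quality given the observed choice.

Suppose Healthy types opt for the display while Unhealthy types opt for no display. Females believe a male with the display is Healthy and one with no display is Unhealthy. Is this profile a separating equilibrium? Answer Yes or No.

No

Under these beliefs, the display earns mating payoff 15 and no display earns mating payoff 4.
Healthy: the display nets 15 − 2 = 13; no display nets 4. Healthy prefers the display.
Unhealthy: the display nets 15 − 3 = 12; no display nets 4. Unhealthy would deviate to the display.
Unhealthy has a profitable deviation, so the profile is not an equilibrium.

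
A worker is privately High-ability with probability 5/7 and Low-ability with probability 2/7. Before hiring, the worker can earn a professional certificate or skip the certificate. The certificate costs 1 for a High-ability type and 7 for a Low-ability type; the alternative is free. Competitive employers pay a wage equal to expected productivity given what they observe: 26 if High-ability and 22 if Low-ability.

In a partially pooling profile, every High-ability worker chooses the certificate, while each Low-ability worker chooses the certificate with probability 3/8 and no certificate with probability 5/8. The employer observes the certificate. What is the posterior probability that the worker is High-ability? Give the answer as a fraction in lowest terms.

P(the certificate) = (5/7)·1 + (2/7)·(3/8) = 23/28.
By Bayes' rule, P(High-ability | the certificate) = (5/7) / (23/28) = 20/23.

20/23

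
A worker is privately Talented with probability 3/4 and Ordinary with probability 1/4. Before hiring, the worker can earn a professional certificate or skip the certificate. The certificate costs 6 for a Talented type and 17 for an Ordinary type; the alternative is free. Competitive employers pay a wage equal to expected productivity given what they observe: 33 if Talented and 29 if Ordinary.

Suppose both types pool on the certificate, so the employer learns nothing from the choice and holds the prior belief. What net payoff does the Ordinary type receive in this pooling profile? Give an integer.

Pooled wage = 3/4·33 + 1/4·29 = 32.
Ordinary pays cost 17 for the certificate, so net payoff = 32 − 17 = 15.

15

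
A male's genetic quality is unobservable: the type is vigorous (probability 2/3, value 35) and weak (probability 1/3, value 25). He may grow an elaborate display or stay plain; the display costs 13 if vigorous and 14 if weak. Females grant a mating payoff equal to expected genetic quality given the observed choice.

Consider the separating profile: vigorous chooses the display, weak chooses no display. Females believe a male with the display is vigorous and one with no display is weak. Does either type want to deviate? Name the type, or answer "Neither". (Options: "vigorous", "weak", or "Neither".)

vigorous

The display pays 35; no display pays 25.
vigorous: assigned the display, nets 35 − 13 = 22; deviating to no display nets 25.
weak: assigned no display, nets 25; deviating to the display nets 35 − 14 = 21.
The vigorous type gains 3 by deviating.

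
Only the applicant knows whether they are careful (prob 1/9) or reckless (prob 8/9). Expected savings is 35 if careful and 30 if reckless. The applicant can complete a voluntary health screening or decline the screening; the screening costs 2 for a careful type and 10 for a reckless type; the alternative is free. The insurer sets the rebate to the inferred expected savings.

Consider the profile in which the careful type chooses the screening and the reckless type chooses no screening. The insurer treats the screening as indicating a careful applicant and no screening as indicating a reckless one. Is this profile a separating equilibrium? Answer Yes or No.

Yes

Under these beliefs, the screening earns rebate 35 and no screening earns rebate 30.
careful: the screening nets 35 − 2 = 33; no screening nets 30. careful prefers the screening.
reckless: the screening nets 35 − 10 = 25; no screening nets 30. reckless prefers no screening.
Neither type deviates, so the separating profile is an equilibrium.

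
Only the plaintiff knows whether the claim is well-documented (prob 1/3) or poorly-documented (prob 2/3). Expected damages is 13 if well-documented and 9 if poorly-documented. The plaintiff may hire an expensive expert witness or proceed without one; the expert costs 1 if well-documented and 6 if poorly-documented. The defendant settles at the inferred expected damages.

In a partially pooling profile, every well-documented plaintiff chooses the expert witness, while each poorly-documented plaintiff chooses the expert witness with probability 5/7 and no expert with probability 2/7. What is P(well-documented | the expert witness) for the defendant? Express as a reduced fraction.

P(the expert witness) = (1/3)·1 + (2/3)·(5/7) = 17/21.
By Bayes' rule, P(well-documented | the expert witness) = (1/3) / (17/21) = 7/17.

7/17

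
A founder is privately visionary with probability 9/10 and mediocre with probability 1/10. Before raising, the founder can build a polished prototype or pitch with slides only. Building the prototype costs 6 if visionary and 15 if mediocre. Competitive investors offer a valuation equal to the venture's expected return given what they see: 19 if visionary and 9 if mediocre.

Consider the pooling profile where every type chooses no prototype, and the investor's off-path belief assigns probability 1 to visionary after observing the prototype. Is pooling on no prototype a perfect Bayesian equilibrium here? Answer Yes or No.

Yes

On path, the investor holds the prior and pays 9/10·19 + 1/10·9 = 18. Off path (the prototype), believing visionary, it pays 19.
visionary: no prototype nets 18; the prototype nets 19 − 6 = 13. visionary stays.
mediocre: no prototype nets 18; the prototype nets 19 − 15 = 4. mediocre stays.
No type deviates, so pooling is sustained.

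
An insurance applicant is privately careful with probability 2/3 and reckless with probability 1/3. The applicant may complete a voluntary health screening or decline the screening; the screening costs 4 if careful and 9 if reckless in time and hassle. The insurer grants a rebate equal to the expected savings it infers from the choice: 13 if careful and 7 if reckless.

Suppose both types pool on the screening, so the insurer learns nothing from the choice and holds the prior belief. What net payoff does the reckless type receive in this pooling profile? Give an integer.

Pooled rebate = 2/3·13 + 1/3·7 = 11.
reckless pays cost 9 for the screening, so net payoff = 11 − 9 = 2.

2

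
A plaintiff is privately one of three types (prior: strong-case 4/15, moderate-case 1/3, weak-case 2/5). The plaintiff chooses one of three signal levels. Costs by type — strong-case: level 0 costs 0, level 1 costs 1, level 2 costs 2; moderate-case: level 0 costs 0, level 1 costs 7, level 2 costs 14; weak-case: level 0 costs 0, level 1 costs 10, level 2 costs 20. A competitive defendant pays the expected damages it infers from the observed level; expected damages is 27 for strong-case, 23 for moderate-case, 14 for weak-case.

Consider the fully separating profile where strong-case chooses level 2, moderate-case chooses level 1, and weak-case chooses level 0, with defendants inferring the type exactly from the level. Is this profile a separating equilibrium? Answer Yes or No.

Yes

Separating settlements: level 2 → 27, level 1 → 23, level 0 → 14.
strong-case (assigned level 2): level 0: 14 − 0 = 14; level 1: 23 − 1 = 22; level 2: 27 − 2 = 25. strong-case stays.
moderate-case (assigned level 1): level 0: 14 − 0 = 14; level 1: 23 − 7 = 16; level 2: 27 − 14 = 13. moderate-case stays.
weak-case (assigned level 0): level 0: 14 − 0 = 14; level 1: 23 − 10 = 13; level 2: 27 − 20 = 7. weak-case stays.
Every type prefers its assigned level; separation holds.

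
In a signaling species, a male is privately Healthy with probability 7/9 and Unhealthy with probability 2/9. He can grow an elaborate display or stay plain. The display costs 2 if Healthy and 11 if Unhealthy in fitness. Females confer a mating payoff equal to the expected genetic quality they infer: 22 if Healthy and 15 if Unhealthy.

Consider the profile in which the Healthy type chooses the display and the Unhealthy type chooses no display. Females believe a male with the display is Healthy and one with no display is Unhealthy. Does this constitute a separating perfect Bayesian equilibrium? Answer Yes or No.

Under these beliefs, the display earns mating payoff 22 and no display earns mating payoff 15.
Healthy: the display nets 22 − 2 = 20; no display nets 15. Healthy prefers the display.
Unhealthy: the display nets 22 − 11 = 11; no display nets 15. Unhealthy prefers no display.
Neither type deviates, so the separating profile is an equilibrium.

Yes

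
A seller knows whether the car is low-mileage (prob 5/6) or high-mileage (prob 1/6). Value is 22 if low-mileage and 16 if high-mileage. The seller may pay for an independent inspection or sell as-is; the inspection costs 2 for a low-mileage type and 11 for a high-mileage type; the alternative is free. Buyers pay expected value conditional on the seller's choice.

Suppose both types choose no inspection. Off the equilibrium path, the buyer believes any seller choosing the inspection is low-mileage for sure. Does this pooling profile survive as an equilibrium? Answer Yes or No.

On path, the buyer holds the prior and pays 5/6·22 + 1/6·16 = 21. Off path (the inspection), believing low-mileage, it pays 22.
low-mileage: no inspection nets 21; the inspection nets 22 − 2 = 20. low-mileage stays.
high-mileage: no inspection nets 21; the inspection nets 22 − 11 = 11. high-mileage stays.
No type deviates, so pooling is sustained.

Yes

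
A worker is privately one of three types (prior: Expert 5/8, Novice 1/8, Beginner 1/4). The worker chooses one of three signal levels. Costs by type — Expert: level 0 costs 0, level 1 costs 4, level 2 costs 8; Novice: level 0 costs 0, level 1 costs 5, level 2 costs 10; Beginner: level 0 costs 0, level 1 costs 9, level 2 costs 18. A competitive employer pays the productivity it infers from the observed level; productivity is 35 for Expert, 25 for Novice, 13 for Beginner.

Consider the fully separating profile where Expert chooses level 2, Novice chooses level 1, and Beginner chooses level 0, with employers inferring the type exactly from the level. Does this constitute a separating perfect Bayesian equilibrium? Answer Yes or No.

Separating wages: level 2 → 35, level 1 → 25, level 0 → 13.
Expert (assigned level 2): level 0: 13 − 0 = 13; level 1: 25 − 4 = 21; level 2: 35 − 8 = 27. Expert stays.
Novice (assigned level 1): level 0: 13 − 0 = 13; level 1: 25 − 5 = 20; level 2: 35 − 10 = 25. Novice prefers level 2.
Beginner (assigned level 0): level 0: 13 − 0 = 13; level 1: 25 − 9 = 16; level 2: 35 − 18 = 17. Beginner prefers level 2.
At least one type deviates; the separating profile fails.

No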